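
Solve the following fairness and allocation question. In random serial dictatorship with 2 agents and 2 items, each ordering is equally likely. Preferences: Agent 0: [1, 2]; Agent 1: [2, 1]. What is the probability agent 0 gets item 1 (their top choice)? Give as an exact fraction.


Step 1: Agent 0 wants item 1
Step 2: There are 2 possible orderings of agents
Step 3: In 2 orderings, agent 0 gets item 1
Step 4: Probability = 2/2 = 1

1


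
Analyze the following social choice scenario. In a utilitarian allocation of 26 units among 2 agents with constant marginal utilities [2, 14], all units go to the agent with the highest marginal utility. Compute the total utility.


Step 1: The marginal utilities are [2, 14]
Step 2: The highest marginal utility is 14
Step 3: All 26 units go to that agent
Step 4: Total utility = 14 * 26 = 364

364


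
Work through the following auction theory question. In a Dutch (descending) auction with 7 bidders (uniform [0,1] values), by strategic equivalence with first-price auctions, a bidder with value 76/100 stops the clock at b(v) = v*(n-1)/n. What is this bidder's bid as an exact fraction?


Step 1: Dutch auctions are strategically equivalent to first-price auctions
Step 2: The equilibrium bid is b(v) = v*(n-1)/n
Step 3: b = 19/25 * 6/7
Step 4: b = 114/175

114/175


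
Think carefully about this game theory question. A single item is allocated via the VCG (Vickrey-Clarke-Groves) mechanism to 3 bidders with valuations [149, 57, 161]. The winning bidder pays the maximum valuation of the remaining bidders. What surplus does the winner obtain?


Step 1: The winner is the agent with the highest value: agent 2 with value 161
Step 2: Values of other agents: [149, 57]
Step 3: VCG payment = max of others' values = 149
Step 4: Surplus = 161 - 149 = 12

12


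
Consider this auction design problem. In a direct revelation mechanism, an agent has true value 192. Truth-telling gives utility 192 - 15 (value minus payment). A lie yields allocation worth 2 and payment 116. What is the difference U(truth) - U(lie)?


Step 1: U(truth) = value - payment = 192 - 15 = 177
Step 2: U(lie) = allocation - payment = 2 - 116 = -114
Step 3: IC gap = 177 - (-114) = 291

291


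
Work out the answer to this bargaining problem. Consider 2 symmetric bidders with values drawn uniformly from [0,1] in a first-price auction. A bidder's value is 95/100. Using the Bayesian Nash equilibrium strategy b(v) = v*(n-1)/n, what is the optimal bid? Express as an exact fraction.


Step 1: The symmetric BNE bidding function is b(v) = v * (n-1) / n
Step 2: Substitute v = 19/20 and n = 2
Step 3: b = 19/20 * 1/2
Step 4: b = 19/40

19/40


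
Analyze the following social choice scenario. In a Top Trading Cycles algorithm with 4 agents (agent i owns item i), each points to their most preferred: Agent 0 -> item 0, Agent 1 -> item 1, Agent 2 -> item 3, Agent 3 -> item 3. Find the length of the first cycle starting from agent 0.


Step 1: Trace the pointer graph from agent 0: 0 -> 0
Step 2: A cycle is detected when we revisit agent 0
Step 3: The cycle is: 0 -> 0
Step 4: Cycle length = 1

1


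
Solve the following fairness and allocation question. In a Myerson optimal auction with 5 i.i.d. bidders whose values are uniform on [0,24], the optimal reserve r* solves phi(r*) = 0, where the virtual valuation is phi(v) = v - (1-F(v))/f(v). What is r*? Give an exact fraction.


Step 1: For U[0,24], F(v) = v/24 and f(v) = 1/24
Step 2: phi(v) = v - (1 - v/24)/(1/24) = v - (24 - v) = 2v - 24
Step 3: Set phi(r*) = 0: 2r* - 24 = 0
Step 4: r* = 24/2 = 12 (the number of bidders n = 5 does not enter)

12


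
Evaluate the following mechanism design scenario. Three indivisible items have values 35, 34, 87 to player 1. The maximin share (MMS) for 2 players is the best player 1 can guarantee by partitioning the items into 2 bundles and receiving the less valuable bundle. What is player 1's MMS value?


Step 1: Item values = 35, 34, 87
Step 2: Enumerate all 2-bundle partitions and take the smaller bundle:
  Partition 1: {35} vs {34,87} -> bundles 35, 121; min = 35
  Partition 2: {34} vs {35,87} -> bundles 34, 122; min = 34
  Partition 3: {87} vs {35,34} -> bundles 87, 69; min = 69
Step 3: MMS = max(35, 34, 69) = 69

69


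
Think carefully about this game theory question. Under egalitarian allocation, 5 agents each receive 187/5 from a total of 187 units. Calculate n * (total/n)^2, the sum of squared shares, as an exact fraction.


Step 1: Each agent's share = 187/5
Step 2: Square of each share = (187/5)^2 = 34969/25
Step 3: Sum of squares = 5 * 34969/25 = 34969/5

34969/5


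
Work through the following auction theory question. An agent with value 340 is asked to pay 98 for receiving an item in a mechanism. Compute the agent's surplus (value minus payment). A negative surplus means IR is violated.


Step 1: Surplus = value - payment = 340 - 98 = 242
Step 2: IR is satisfied (surplus >= 0)

242


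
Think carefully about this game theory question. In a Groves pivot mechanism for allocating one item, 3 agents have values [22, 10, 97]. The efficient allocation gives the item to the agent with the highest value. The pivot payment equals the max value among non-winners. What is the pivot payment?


Step 1: The efficient winner is agent 2 with value 97
Step 2: Other agents' values: [22, 10]
Step 3: Pivot payment = max(others) = 22
Step 4: The winner pays 22

22


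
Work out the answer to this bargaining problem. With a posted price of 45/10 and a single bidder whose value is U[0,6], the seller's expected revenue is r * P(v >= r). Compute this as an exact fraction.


Step 1: Posted price r = 9/2, value support [0,6]
Step 2: P(v >= r) = (6 - 9/2)/6 = 1/4
Step 3: Expected revenue = r * P(v >= r) = 9/2 * 1/4
Step 4: Revenue = 9/8

9/8


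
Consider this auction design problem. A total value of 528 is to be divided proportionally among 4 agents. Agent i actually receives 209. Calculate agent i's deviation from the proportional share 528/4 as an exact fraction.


Step 1: Proportional share = 528/4 = 132
Step 2: Agent's actual allocation = 209
Step 3: Excess = 209 - 132 = 77

77


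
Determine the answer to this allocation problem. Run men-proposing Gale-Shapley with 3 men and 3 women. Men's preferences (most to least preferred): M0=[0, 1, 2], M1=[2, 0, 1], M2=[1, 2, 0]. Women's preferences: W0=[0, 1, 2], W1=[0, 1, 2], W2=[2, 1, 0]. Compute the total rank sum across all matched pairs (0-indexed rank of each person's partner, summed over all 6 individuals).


Step 1: Run Gale-Shapley (men propose, women hold best offer):
  M0 proposes to W0; she accepts
  M1 proposes to W2; she accepts
  M2 proposes to W1; she accepts
Step 2: Final matching: W0-M0, W1-M2, W2-M1
Step 3: 0-indexed ranks (man's rank of his match, then woman's): 0 + 0 + 0 + 2 + 0 + 1
Step 4: Total rank sum = 3

3


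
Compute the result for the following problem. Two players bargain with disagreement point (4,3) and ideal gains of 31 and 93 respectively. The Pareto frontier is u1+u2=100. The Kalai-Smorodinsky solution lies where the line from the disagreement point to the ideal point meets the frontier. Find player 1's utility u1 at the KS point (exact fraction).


Step 1: At the KS point, (u1-d1)/r1 = (u2-d2)/r2 = t and u1+u2 = 100
Step 2: u1 = d1 + r1*t and u2 = d2 + r2*t, so (d1 + r1*t) + (d2 + r2*t) = 100
Step 3: t = (100 - 4 - 3)/(31 + 93) = 93/124 = 3/4
Step 4: u1 = d1 + r1*t = 4 + 31 * 3/4 = 109/4
Step 5: (Check: u2 = d2 + r2*t = 291/4; u1+u2 = 109/4 + 291/4 = 100, on the frontier.)

109/4


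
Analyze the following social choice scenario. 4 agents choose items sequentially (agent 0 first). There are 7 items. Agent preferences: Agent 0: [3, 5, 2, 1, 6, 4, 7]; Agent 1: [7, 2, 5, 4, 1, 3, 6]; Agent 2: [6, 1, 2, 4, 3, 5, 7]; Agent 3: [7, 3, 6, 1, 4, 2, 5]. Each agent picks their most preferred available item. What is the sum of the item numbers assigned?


Step 1: Agent 0 picks item 3
Step 2: Agent 1 picks item 7
Step 3: Agent 2 picks item 6
Step 4: Agent 3 picks item 1
Step 5: Sum = 3 + 7 + 6 + 1 = 17

17


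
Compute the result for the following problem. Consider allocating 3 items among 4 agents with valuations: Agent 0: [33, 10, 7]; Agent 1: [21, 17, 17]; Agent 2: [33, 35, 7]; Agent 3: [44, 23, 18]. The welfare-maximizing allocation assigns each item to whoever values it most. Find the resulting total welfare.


Step 1: For each item, find the maximum value among all agents.
Step 2: Item 0 -> Agent 3 (value 44)
Step 3: Item 1 -> Agent 2 (value 35)
Step 4: Item 2 -> Agent 3 (value 18)
Step 5: Total welfare = 44 + 35 + 18 = 97

97


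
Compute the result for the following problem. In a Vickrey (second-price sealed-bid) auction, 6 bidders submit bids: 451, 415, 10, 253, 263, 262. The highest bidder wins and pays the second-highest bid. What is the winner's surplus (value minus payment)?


Step 1: Sort bids in descending order: 451, 415, 263, 262, 253, 10
Step 2: The winning bid is the highest: 451
Step 3: The payment equals the second-highest bid: 415
Step 4: Surplus = winner's bid - payment = 451 - 415 = 36

36


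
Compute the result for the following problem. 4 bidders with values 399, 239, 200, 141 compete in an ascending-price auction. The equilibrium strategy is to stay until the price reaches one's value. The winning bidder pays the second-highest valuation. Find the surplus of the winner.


Step 1: Identify the highest value: 399
Step 2: Identify the second-highest value: 239
Step 3: The final price = second-highest value = 239
Step 4: Surplus = 399 - 239 = 160

160


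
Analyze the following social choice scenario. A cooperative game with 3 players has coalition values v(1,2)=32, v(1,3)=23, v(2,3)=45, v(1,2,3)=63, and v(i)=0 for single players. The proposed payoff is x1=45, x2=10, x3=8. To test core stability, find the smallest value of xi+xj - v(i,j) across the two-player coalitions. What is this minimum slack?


Step 1: Slack for coalition (1,2): x1+x2 - v12 = 55 - 32 = 23
Step 2: Slack for coalition (1,3): x1+x3 - v13 = 53 - 23 = 30
Step 3: Slack for coalition (2,3): x2+x3 - v23 = 18 - 45 = -27
Step 4: Minimum slack = min(23, 30, -27) = -27, attained by (2,3); coalition (2,3) can block (slack < 0), so the allocation is not in the core

-27


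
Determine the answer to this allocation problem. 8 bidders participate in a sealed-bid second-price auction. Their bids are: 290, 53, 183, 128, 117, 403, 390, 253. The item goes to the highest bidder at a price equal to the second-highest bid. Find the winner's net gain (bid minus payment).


Step 1: Sort bids in descending order: 403, 390, 290, 253, 183, 128, 117, 53
Step 2: The winning bid is the highest: 403
Step 3: The payment equals the second-highest bid: 390
Step 4: Surplus = winner's bid - payment = 403 - 390 = 13

13


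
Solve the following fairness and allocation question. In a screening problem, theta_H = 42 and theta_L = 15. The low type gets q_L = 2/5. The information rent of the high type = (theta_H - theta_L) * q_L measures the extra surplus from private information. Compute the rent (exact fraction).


Step 1: theta_H - theta_L = 42 - 15 = 27
Step 2: Information rent = (theta_H - theta_L) * q_L
Step 3: = 27 * 2/5
Step 4: = 54/5

54/5


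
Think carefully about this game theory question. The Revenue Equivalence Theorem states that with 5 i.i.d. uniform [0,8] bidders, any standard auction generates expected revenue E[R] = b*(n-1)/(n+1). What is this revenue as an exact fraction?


Step 1: By Revenue Equivalence, expected revenue = b*(n-1)/(n+1)
Step 2: Substituting n = 5, b = 8
Step 3: Revenue = 8*(5-1)/(5+1) = 8*4/6
Step 4: Revenue = 32/6 = 16/3

16/3


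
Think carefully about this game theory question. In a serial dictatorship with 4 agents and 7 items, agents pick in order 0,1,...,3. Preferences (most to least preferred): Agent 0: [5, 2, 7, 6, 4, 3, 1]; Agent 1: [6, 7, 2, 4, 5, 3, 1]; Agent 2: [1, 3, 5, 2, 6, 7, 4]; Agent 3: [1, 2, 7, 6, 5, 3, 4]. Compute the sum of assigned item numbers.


Step 1: Agent 0 picks item 5
Step 2: Agent 1 picks item 6
Step 3: Agent 2 picks item 1
Step 4: Agent 3 picks item 2
Step 5: Sum = 5 + 6 + 1 + 2 = 14

14


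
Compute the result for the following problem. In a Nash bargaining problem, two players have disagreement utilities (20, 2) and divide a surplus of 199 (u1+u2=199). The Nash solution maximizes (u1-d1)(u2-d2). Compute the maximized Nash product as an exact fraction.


Step 1: The Nash solution splits surplus symmetrically above the disagreement point
Step 2: u1 = (total + d1 - d2)/2 = (199 + 20 - 2)/2 = 217/2
Step 3: u2 = (total - d1 + d2)/2 = (199 - 20 + 2)/2 = 181/2
Step 4: Nash product = (217/2 - 20) * (181/2 - 2)
Step 5: = 177/2 * 177/2 = 31329/4

31329/4


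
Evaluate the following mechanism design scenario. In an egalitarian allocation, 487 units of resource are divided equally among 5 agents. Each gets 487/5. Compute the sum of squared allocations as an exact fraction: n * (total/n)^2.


Step 1: Each agent's share = 487/5
Step 2: Square of each share = (487/5)^2 = 237169/25
Step 3: Sum of squares = 5 * 237169/25 = 237169/5

237169/5


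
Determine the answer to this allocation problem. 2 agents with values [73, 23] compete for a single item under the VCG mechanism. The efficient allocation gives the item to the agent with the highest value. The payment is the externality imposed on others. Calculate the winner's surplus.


Step 1: The winner is the agent with the highest value: agent 0 with value 73
Step 2: Values of other agents: [23]
Step 3: VCG payment = max of others' values = 23
Step 4: Surplus = 73 - 23 = 50

50


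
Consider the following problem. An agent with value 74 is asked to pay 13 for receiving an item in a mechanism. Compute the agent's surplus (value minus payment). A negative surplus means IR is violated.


Step 1: Surplus = value - payment = 74 - 13 = 61
Step 2: IR is satisfied (surplus >= 0)

61


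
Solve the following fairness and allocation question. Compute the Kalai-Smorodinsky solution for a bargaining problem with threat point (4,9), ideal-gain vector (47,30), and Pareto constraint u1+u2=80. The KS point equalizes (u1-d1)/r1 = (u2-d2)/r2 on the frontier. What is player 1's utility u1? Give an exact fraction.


Step 1: At the KS point, (u1-d1)/r1 = (u2-d2)/r2 = t and u1+u2 = 80
Step 2: u1 = d1 + r1*t and u2 = d2 + r2*t, so (d1 + r1*t) + (d2 + r2*t) = 80
Step 3: t = (80 - 4 - 9)/(47 + 30) = 67/77
Step 4: u1 = d1 + r1*t = 4 + 47 * 67/77 = 3457/77
Step 5: (Check: u2 = d2 + r2*t = 2703/77; u1+u2 = 3457/77 + 2703/77 = 80, on the frontier.)

3457/77


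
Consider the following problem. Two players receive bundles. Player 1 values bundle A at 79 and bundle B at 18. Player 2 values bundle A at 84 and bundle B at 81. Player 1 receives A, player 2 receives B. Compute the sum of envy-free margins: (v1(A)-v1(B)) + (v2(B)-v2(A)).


Step 1: Player 1's margin = v1(A) - v1(B) = 79 - 18 = 61
Step 2: Player 2's margin = v2(B) - v2(A) = 81 - 84 = -3
Step 3: Total margin = 61 + -3 = 58

58


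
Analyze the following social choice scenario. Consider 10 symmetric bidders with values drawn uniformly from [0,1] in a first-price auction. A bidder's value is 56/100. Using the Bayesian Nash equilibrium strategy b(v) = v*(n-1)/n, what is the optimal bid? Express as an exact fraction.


Step 1: The symmetric BNE bidding function is b(v) = v * (n-1) / n
Step 2: Substitute v = 14/25 and n = 10
Step 3: b = 14/25 * 9/10
Step 4: b = 63/125

63/125


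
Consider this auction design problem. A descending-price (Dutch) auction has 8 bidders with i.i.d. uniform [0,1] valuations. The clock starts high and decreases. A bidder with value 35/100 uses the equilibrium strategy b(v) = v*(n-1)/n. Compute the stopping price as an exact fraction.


Step 1: Dutch auctions are strategically equivalent to first-price auctions
Step 2: The equilibrium bid is b(v) = v*(n-1)/n
Step 3: b = 7/20 * 7/8
Step 4: b = 49/160

49/160


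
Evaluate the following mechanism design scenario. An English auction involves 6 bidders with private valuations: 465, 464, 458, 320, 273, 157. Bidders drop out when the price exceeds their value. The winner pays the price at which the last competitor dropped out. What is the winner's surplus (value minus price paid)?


Step 1: Identify the highest value: 465
Step 2: Identify the second-highest value: 464
Step 3: The final price = second-highest value = 464
Step 4: Surplus = 465 - 464 = 1

1


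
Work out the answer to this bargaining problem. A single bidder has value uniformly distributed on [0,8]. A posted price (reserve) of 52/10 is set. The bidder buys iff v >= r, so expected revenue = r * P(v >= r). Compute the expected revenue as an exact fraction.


Step 1: Posted price r = 26/5, value support [0,8]
Step 2: P(v >= r) = (8 - 26/5)/8 = 7/20
Step 3: Expected revenue = r * P(v >= r) = 26/5 * 7/20
Step 4: Revenue = 91/50

91/50


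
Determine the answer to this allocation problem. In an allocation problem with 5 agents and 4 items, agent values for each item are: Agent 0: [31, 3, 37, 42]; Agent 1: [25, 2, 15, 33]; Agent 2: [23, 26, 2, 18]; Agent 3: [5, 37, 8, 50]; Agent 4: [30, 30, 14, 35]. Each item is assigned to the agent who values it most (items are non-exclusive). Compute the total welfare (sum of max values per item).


Step 1: For each item, find the maximum value among all agents.
Step 2: Item 0 -> Agent 0 (value 31)
Step 3: Item 1 -> Agent 3 (value 37)
Step 4: Item 2 -> Agent 0 (value 37)
Step 5: Item 3 -> Agent 3 (value 50)
Step 6: Total welfare = 31 + 37 + 37 + 50 = 155

155


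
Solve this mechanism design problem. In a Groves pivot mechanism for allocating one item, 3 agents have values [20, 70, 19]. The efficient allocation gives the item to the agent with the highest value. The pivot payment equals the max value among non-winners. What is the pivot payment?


Step 1: The efficient winner is agent 1 with value 70
Step 2: Other agents' values: [20, 19]
Step 3: Pivot payment = max(others) = 20
Step 4: The winner pays 20

20


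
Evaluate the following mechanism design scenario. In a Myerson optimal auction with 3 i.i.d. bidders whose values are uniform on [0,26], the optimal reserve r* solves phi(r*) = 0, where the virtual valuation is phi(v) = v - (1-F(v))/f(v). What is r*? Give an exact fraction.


Step 1: For U[0,26], F(v) = v/26 and f(v) = 1/26
Step 2: phi(v) = v - (1 - v/26)/(1/26) = v - (26 - v) = 2v - 26
Step 3: Set phi(r*) = 0: 2r* - 26 = 0
Step 4: r* = 26/2 = 13 (the number of bidders n = 3 does not enter)

13


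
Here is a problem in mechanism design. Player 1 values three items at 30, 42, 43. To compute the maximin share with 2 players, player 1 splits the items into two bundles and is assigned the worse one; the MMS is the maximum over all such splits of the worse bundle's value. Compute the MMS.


Step 1: Item values = 30, 42, 43
Step 2: Enumerate all 2-bundle partitions and take the smaller bundle:
  Partition 1: {30} vs {42,43} -> bundles 30, 85; min = 30
  Partition 2: {42} vs {30,43} -> bundles 42, 73; min = 42
  Partition 3: {43} vs {30,42} -> bundles 43, 72; min = 43
Step 3: MMS = max(30, 42, 43) = 43

43


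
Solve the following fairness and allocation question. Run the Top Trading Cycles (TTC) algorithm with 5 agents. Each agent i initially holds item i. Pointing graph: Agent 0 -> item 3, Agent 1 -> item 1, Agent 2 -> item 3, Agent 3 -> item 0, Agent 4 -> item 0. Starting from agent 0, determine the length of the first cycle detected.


Step 1: Trace the pointer graph from agent 0: 0 -> 3 -> 0
Step 2: A cycle is detected when we revisit agent 0
Step 3: The cycle is: 0 -> 3 -> 0
Step 4: Cycle length = 2

2


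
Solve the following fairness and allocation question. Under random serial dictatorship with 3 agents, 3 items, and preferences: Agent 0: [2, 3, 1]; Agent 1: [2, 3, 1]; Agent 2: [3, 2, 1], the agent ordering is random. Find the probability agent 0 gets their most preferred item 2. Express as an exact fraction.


Step 1: Agent 0 wants item 2
Step 2: There are 6 possible orderings of agents
Step 3: In 3 orderings, agent 0 gets item 2
Step 4: Probability = 3/6 = 1/2

1/2


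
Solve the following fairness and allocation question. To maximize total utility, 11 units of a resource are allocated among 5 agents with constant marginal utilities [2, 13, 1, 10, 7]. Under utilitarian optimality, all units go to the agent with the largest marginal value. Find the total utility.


Step 1: The marginal utilities are [2, 13, 1, 10, 7]
Step 2: The highest marginal utility is 13
Step 3: All 11 units go to that agent
Step 4: Total utility = 13 * 11 = 143

143


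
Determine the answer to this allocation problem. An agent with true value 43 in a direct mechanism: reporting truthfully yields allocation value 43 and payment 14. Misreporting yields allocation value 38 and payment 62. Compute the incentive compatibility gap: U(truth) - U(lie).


Step 1: U(truth) = value - payment = 43 - 14 = 29
Step 2: U(lie) = allocation - payment = 38 - 62 = -24
Step 3: IC gap = 29 - (-24) = 53

53


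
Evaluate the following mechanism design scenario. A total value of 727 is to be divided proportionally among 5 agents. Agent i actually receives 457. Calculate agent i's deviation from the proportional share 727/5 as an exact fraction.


Step 1: Proportional share = 727/5
Step 2: Agent's actual allocation = 457
Step 3: Excess = 457 - 727/5 = 1558/5

1558/5


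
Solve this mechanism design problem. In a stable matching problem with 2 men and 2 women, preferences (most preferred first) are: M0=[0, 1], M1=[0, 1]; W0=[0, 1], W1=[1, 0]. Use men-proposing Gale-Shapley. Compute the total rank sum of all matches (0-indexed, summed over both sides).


Step 1: Run Gale-Shapley (men propose, women hold best offer):
  M0 proposes to W0; she accepts
  M1 proposes to W0; rejected
  M1 proposes to W1; she accepts
Step 2: Final matching: W0-M0, W1-M1
Step 3: 0-indexed ranks (man's rank of his match, then woman's): 0 + 0 + 1 + 0
Step 4: Total rank sum = 1

1


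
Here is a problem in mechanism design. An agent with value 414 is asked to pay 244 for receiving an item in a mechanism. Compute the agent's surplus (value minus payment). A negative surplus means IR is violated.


Step 1: Surplus = value - payment = 414 - 244 = 170
Step 2: IR is satisfied (surplus >= 0)

170


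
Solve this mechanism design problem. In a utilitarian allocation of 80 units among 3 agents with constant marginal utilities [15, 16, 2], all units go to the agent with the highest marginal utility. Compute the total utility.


Step 1: The marginal utilities are [15, 16, 2]
Step 2: The highest marginal utility is 16
Step 3: All 80 units go to that agent
Step 4: Total utility = 16 * 80 = 1280

1280


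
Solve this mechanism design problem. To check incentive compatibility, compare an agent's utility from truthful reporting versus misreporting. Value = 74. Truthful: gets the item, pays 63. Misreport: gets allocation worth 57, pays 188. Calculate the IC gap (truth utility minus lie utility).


Step 1: U(truth) = value - payment = 74 - 63 = 11
Step 2: U(lie) = allocation - payment = 57 - 188 = -131
Step 3: IC gap = 11 - (-131) = 142

142


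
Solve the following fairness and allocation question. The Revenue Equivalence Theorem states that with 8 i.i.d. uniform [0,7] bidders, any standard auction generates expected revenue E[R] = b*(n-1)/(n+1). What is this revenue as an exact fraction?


Step 1: By Revenue Equivalence, expected revenue = b*(n-1)/(n+1)
Step 2: Substituting n = 8, b = 7
Step 3: Revenue = 7*(8-1)/(8+1) = 7*7/9
Step 4: Revenue = 49/9

49/9


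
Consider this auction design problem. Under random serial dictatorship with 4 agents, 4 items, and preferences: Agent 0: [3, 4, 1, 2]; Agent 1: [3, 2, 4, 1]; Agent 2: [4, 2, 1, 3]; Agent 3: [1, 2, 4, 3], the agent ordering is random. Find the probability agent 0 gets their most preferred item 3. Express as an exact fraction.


Step 1: Agent 0 wants item 3
Step 2: There are 24 possible orderings of agents
Step 3: In 12 orderings, agent 0 gets item 3
Step 4: Probability = 12/24 = 1/2

1/2


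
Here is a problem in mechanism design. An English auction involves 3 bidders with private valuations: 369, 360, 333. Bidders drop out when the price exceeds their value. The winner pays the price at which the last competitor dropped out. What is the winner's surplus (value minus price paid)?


Step 1: Identify the highest value: 369
Step 2: Identify the second-highest value: 360
Step 3: The final price = second-highest value = 360
Step 4: Surplus = 369 - 360 = 9

9


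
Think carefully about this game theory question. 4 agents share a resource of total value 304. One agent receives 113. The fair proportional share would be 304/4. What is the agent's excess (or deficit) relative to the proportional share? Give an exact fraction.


Step 1: Proportional share = 304/4 = 76
Step 2: Agent's actual allocation = 113
Step 3: Excess = 113 - 76 = 37

37


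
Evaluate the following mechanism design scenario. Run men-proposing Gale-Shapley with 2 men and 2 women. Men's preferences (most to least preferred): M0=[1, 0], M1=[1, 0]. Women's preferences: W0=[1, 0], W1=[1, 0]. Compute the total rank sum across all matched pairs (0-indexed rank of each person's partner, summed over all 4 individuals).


Step 1: Run Gale-Shapley (men propose, women hold best offer):
  M0 proposes to W1; she accepts
  M1 proposes to W1; she switches from M0
  M0 proposes to W0; she accepts
Step 2: Final matching: W0-M0, W1-M1
Step 3: 0-indexed ranks (man's rank of his match, then woman's): 1 + 1 + 0 + 0
Step 4: Total rank sum = 2

2


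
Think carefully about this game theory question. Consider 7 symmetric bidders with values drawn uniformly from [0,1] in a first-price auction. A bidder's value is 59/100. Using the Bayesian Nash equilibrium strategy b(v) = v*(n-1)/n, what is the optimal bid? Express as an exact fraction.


Step 1: The symmetric BNE bidding function is b(v) = v * (n-1) / n
Step 2: Substitute v = 59/100 and n = 7
Step 3: b = 59/100 * 6/7
Step 4: b = 177/350

177/350


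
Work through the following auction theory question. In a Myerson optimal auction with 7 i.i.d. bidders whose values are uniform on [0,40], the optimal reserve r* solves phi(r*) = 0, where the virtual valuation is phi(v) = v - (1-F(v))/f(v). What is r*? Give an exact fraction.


Step 1: For U[0,40], F(v) = v/40 and f(v) = 1/40
Step 2: phi(v) = v - (1 - v/40)/(1/40) = v - (40 - v) = 2v - 40
Step 3: Set phi(r*) = 0: 2r* - 40 = 0
Step 4: r* = 40/2 = 20 (the number of bidders n = 7 does not enter)

20


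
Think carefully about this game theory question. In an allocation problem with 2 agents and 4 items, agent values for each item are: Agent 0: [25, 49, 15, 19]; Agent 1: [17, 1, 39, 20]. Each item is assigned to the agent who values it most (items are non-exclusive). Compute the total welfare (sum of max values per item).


Step 1: For each item, find the maximum value among all agents.
Step 2: Item 0 -> Agent 0 (value 25)
Step 3: Item 1 -> Agent 0 (value 49)
Step 4: Item 2 -> Agent 1 (value 39)
Step 5: Item 3 -> Agent 1 (value 20)
Step 6: Total welfare = 25 + 49 + 39 + 20 = 133

133


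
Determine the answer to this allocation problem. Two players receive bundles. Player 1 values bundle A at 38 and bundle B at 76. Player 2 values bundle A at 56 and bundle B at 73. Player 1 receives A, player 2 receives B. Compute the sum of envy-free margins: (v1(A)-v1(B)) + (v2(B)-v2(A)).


Step 1: Player 1's margin = v1(A) - v1(B) = 38 - 76 = -38
Step 2: Player 2's margin = v2(B) - v2(A) = 73 - 56 = 17
Step 3: Total margin = -38 + 17 = -21

-21


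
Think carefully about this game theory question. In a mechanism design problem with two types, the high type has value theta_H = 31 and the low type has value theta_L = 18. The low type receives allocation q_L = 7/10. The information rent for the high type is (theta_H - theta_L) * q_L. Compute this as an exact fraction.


Step 1: theta_H - theta_L = 31 - 18 = 13
Step 2: Information rent = (theta_H - theta_L) * q_L
Step 3: = 13 * 7/10
Step 4: = 91/10

91/10


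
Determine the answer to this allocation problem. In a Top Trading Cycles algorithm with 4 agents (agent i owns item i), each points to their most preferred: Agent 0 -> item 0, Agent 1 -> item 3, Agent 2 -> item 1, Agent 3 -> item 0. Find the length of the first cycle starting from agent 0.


Step 1: Trace the pointer graph from agent 0: 0 -> 0
Step 2: A cycle is detected when we revisit agent 0
Step 3: The cycle is: 0 -> 0
Step 4: Cycle length = 1

1


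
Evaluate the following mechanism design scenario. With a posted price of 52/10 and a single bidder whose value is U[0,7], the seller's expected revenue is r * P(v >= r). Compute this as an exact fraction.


Step 1: Posted price r = 26/5, value support [0,7]
Step 2: P(v >= r) = (7 - 26/5)/7 = 9/35
Step 3: Expected revenue = r * P(v >= r) = 26/5 * 9/35
Step 4: Revenue = 234/175

234/175


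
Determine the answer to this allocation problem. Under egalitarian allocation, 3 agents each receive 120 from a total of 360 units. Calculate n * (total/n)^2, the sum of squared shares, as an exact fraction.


Step 1: Each agent's share = 360/3 = 120
Step 2: Square of each share = (120)^2 = 14400
Step 3: Sum of squares = 3 * 14400 = 43200

43200


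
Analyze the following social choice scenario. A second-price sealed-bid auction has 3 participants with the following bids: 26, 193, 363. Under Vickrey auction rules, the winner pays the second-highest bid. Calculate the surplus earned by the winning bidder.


Step 1: Sort bids in descending order: 363, 193, 26
Step 2: The winning bid is the highest: 363
Step 3: The payment equals the second-highest bid: 193
Step 4: Surplus = winner's bid - payment = 363 - 193 = 170

170


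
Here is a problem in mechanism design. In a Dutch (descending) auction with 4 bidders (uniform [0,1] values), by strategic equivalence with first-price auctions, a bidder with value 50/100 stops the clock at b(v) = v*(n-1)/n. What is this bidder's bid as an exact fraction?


Step 1: Dutch auctions are strategically equivalent to first-price auctions
Step 2: The equilibrium bid is b(v) = v*(n-1)/n
Step 3: b = 1/2 * 3/4
Step 4: b = 3/8

3/8


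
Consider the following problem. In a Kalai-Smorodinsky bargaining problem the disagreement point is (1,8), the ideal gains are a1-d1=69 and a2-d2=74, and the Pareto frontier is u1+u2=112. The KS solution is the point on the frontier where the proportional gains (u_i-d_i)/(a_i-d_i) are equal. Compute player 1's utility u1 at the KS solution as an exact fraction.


Step 1: At the KS point, (u1-d1)/r1 = (u2-d2)/r2 = t and u1+u2 = 112
Step 2: u1 = d1 + r1*t and u2 = d2 + r2*t, so (d1 + r1*t) + (d2 + r2*t) = 112
Step 3: t = (112 - 1 - 8)/(69 + 74) = 103/143
Step 4: u1 = d1 + r1*t = 1 + 69 * 103/143 = 7250/143
Step 5: (Check: u2 = d2 + r2*t = 8766/143; u1+u2 = 7250/143 + 8766/143 = 112, on the frontier.)

7250/143


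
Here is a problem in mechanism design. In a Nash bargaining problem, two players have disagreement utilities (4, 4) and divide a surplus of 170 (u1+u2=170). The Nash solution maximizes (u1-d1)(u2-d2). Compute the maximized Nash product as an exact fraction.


Step 1: The Nash solution splits surplus symmetrically above the disagreement point
Step 2: u1 = (total + d1 - d2)/2 = (170 + 4 - 4)/2 = 85
Step 3: u2 = (total - d1 + d2)/2 = (170 - 4 + 4)/2 = 85
Step 4: Nash product = (85 - 4) * (85 - 4)
Step 5: = 81 * 81 = 6561

6561


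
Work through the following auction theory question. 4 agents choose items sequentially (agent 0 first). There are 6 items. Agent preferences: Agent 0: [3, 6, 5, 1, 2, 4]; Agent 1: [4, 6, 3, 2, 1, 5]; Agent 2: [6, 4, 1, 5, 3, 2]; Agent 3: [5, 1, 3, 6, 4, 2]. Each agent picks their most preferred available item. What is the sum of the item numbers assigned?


Step 1: Agent 0 picks item 3
Step 2: Agent 1 picks item 4
Step 3: Agent 2 picks item 6
Step 4: Agent 3 picks item 5
Step 5: Sum = 3 + 4 + 6 + 5 = 18

18


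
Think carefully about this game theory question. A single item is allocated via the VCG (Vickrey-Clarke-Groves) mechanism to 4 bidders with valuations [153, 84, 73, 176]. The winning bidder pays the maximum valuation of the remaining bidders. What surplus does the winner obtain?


Step 1: The winner is the agent with the highest value: agent 3 with value 176
Step 2: Values of other agents: [153, 84, 73]
Step 3: VCG payment = max of others' values = 153
Step 4: Surplus = 176 - 153 = 23

23


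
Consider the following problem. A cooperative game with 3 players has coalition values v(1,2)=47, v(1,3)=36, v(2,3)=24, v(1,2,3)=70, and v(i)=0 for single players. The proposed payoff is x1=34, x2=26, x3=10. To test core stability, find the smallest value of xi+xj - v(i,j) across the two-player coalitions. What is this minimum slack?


Step 1: Slack for coalition (1,2): x1+x2 - v12 = 60 - 47 = 13
Step 2: Slack for coalition (1,3): x1+x3 - v13 = 44 - 36 = 8
Step 3: Slack for coalition (2,3): x2+x3 - v23 = 36 - 24 = 12
Step 4: Minimum slack = min(13, 8, 12) = 8, attained by (1,3); no pair can gain by deviating, so the allocation is in the core

8


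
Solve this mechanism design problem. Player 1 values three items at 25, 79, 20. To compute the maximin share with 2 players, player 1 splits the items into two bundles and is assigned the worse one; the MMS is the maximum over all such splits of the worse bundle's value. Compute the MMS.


Step 1: Item values = 25, 79, 20
Step 2: Enumerate all 2-bundle partitions and take the smaller bundle:
  Partition 1: {25} vs {79,20} -> bundles 25, 99; min = 25
  Partition 2: {79} vs {25,20} -> bundles 79, 45; min = 45
  Partition 3: {20} vs {25,79} -> bundles 20, 104; min = 20
Step 3: MMS = max(25, 45, 20) = 45

45


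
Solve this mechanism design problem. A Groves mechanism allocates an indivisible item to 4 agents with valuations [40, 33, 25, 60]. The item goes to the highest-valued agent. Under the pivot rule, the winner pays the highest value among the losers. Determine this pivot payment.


Step 1: The efficient winner is agent 3 with value 60
Step 2: Other agents' values: [40, 33, 25]
Step 3: Pivot payment = max(others) = 40
Step 4: The winner pays 40

40


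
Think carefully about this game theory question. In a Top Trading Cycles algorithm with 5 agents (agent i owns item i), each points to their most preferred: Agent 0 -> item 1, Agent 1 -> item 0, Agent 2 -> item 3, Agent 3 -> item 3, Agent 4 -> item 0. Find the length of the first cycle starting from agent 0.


Step 1: Trace the pointer graph from agent 0: 0 -> 1 -> 0
Step 2: A cycle is detected when we revisit agent 0
Step 3: The cycle is: 0 -> 1 -> 0
Step 4: Cycle length = 2

2


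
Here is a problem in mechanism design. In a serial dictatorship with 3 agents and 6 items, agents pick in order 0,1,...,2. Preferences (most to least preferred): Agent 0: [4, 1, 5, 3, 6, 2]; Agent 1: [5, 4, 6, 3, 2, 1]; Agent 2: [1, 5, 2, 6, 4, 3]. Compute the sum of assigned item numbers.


Step 1: Agent 0 picks item 4
Step 2: Agent 1 picks item 5
Step 3: Agent 2 picks item 1
Step 4: Sum = 4 + 5 + 1 = 10

10


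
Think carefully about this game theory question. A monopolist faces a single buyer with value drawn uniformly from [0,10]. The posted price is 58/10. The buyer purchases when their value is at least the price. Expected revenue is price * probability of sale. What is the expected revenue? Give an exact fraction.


Step 1: Posted price r = 29/5, value support [0,10]
Step 2: P(v >= r) = (10 - 29/5)/10 = 21/50
Step 3: Expected revenue = r * P(v >= r) = 29/5 * 21/50
Step 4: Revenue = 609/250

609/250


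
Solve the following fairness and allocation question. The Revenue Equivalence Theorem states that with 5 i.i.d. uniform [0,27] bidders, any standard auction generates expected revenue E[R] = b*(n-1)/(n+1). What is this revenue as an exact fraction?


Step 1: By Revenue Equivalence, expected revenue = b*(n-1)/(n+1)
Step 2: Substituting n = 5, b = 27
Step 3: Revenue = 27*(5-1)/(5+1) = 27*4/6
Step 4: Revenue = 108/6 = 18

18


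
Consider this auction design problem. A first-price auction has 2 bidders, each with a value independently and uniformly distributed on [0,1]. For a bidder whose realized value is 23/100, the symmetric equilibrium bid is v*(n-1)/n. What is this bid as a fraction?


Step 1: The symmetric BNE bidding function is b(v) = v * (n-1) / n
Step 2: Substitute v = 23/100 and n = 2
Step 3: b = 23/100 * 1/2
Step 4: b = 23/200

23/200


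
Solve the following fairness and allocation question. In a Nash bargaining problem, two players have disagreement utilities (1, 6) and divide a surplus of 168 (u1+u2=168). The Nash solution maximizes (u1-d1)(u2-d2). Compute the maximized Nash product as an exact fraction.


Step 1: The Nash solution splits surplus symmetrically above the disagreement point
Step 2: u1 = (total + d1 - d2)/2 = (168 + 1 - 6)/2 = 163/2
Step 3: u2 = (total - d1 + d2)/2 = (168 - 1 + 6)/2 = 173/2
Step 4: Nash product = (163/2 - 1) * (173/2 - 6)
Step 5: = 161/2 * 161/2 = 25921/4

25921/4


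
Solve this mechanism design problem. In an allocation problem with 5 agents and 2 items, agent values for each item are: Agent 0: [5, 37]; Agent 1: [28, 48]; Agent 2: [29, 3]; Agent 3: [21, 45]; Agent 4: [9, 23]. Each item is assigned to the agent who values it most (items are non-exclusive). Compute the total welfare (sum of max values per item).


Step 1: For each item, find the maximum value among all agents.
Step 2: Item 0 -> Agent 2 (value 29)
Step 3: Item 1 -> Agent 1 (value 48)
Step 4: Total welfare = 29 + 48 = 77

77


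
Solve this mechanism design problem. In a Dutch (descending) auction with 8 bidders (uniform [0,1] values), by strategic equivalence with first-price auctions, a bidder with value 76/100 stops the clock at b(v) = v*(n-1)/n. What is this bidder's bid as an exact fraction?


Step 1: Dutch auctions are strategically equivalent to first-price auctions
Step 2: The equilibrium bid is b(v) = v*(n-1)/n
Step 3: b = 19/25 * 7/8
Step 4: b = 133/200

133/200


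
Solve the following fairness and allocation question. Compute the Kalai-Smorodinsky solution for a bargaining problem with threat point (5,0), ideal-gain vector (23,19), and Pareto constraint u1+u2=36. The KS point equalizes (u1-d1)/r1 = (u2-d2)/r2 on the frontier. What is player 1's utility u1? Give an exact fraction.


Step 1: At the KS point, (u1-d1)/r1 = (u2-d2)/r2 = t and u1+u2 = 36
Step 2: u1 = d1 + r1*t and u2 = d2 + r2*t, so (d1 + r1*t) + (d2 + r2*t) = 36
Step 3: t = (36 - 5 - 0)/(23 + 19) = 31/42
Step 4: u1 = d1 + r1*t = 5 + 23 * 31/42 = 923/42
Step 5: (Check: u2 = d2 + r2*t = 589/42; u1+u2 = 923/42 + 589/42 = 36, on the frontier.)

923/42


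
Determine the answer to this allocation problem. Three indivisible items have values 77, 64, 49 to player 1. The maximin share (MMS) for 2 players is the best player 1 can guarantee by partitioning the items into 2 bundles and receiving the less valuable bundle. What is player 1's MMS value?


Step 1: Item values = 77, 64, 49
Step 2: Enumerate all 2-bundle partitions and take the smaller bundle:
  Partition 1: {77} vs {64,49} -> bundles 77, 113; min = 77
  Partition 2: {64} vs {77,49} -> bundles 64, 126; min = 64
  Partition 3: {49} vs {77,64} -> bundles 49, 141; min = 49
Step 3: MMS = max(77, 64, 49) = 77

77


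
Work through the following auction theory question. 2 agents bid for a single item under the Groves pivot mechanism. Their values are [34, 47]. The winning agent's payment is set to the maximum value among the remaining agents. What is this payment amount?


Step 1: The efficient winner is agent 1 with value 47
Step 2: Other agents' values: [34]
Step 3: Pivot payment = max(others) = 34
Step 4: The winner pays 34

34


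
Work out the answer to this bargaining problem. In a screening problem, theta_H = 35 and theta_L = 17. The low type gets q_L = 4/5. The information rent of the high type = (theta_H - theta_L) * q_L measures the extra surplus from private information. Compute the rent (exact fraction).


Step 1: theta_H - theta_L = 35 - 17 = 18
Step 2: Information rent = (theta_H - theta_L) * q_L
Step 3: = 18 * 4/5
Step 4: = 72/5

72/5
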